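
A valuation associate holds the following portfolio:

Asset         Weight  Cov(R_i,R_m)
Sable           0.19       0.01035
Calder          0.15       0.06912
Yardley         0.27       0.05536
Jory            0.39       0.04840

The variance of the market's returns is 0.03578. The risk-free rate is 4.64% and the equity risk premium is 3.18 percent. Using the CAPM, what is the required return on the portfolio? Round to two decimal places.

8.74%

β_Sable = 0.01035 / 0.03578 = 0.2893
β_Calder = 0.06912 / 0.03578 = 1.9318
β_Yardley = 0.05536 / 0.03578 = 1.5472
β_Jory = 0.04840 / 0.03578 = 1.3527
β_P = Σ w_i β_i = 0.19×0.2893 + 0.15×1.9318 + 0.27×1.5472 + 0.39×1.3527 = 1.2900
E(R_P) = R_f + β_P × MRP = 4.64% + 1.2900 × 3.18% = 8.74%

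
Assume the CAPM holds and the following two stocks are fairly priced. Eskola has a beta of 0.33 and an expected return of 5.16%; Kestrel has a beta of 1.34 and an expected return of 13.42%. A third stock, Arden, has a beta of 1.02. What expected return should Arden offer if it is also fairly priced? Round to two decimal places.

10.80%

MRP (SML slope) = (13.42% − 5.16%) / (1.34 − 0.33) = 8.26% / 1.01 = 8.1782%
R_f (intercept) = 5.16% − 0.33 × 8.1782% = 2.4612%
E(R_Arden) = R_f + β × MRP = 2.4612% + 1.02 × 8.1782% = 10.80%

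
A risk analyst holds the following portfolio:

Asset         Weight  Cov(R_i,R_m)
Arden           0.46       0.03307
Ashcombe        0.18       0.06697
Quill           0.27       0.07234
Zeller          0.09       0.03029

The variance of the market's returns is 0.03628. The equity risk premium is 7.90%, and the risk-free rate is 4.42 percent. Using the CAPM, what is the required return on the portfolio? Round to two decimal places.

15.20%

β_Arden = 0.03307 / 0.03628 = 0.9115
β_Ashcombe = 0.06697 / 0.03628 = 1.8459
β_Quill = 0.07234 / 0.03628 = 1.9939
β_Zeller = 0.03029 / 0.03628 = 0.8349
β_P = Σ w_i β_i = 0.46×0.9115 + 0.18×1.8459 + 0.27×1.9939 + 0.09×0.8349 = 1.3650
E(R_P) = R_f + β_P × MRP = 4.42% + 1.3650 × 7.90% = 15.20%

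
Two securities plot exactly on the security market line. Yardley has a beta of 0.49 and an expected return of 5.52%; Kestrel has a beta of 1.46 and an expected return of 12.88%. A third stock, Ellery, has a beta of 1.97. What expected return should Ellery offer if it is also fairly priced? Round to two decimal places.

16.75%

MRP (SML slope) = (12.88% − 5.52%) / (1.46 − 0.49) = 7.36% / 0.97 = 7.5876%
R_f (intercept) = 5.52% − 0.49 × 7.5876% = 1.8021%
E(R_Ellery) = R_f + β × MRP = 1.8021% + 1.97 × 7.5876% = 16.75%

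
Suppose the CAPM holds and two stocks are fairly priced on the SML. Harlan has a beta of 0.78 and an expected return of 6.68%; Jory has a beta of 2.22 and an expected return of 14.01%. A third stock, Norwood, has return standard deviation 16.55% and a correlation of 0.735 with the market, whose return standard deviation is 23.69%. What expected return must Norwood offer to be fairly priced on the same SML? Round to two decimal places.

5.32%

MRP = (14.01% − 6.68%) / (2.22 − 0.78) = 5.0903%
R_f = 6.68% − 0.78 × 5.0903% = 2.7096%
β_Norwood = ρ·σ_i/σ_m = 0.735 × 16.55 / 23.69 = 0.5135
E(R_Norwood) = R_f + β × MRP = 2.7096% + 0.5135 × 5.0903% = 5.32%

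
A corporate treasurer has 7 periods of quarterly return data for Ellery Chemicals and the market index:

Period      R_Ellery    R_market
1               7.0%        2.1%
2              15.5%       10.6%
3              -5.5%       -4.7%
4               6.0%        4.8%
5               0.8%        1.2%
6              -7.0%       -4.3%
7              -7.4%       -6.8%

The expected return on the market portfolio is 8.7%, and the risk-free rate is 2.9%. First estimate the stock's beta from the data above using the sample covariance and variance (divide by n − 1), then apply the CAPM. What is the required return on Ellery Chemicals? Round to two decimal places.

10.85%

Mean R_i = (7.0 + 15.5 − 5.5 + 6.0 + 0.8 − 7.0 − 7.4) / 7 = 1.3429%
Mean R_m = (2.1 + 10.6 − 4.7 + 4.8 + 1.2 − 4.3 − 6.8) / 7 = 0.4143%
Σ(R_i − R̄_i)(R_m − R̄_m) = 311.1357  ⇒  Cov = 311.1357 / 6 = 51.8560
Σ(R_m − R̄_m)² = 226.8686  ⇒  Var(R_m) = 226.8686 / 6 = 37.8114
β = Cov / Var(R_m) = 51.8560 / 37.8114 = 1.3714
MRP = 8.7% − 2.9% = 5.80%
E(R) = R_f + β × MRP = 2.9% + 1.3714 × 5.8% = 10.85%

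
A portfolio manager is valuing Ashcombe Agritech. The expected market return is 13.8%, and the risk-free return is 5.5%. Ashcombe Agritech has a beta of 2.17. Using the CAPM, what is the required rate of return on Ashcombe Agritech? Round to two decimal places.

Market risk premium = E(R_m) − R_f = 13.8% − 5.5% = 8.30%
E(R) = R_f + β × MRP = 5.5% + 2.17 × 8.3% = 23.51%

23.51%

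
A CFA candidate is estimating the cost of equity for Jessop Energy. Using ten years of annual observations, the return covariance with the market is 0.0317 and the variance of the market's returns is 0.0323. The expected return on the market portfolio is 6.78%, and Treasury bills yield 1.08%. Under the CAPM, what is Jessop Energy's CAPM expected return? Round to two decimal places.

6.67%

β = Cov(R_i, R_m) / Var(R_m) = 0.0317 / 0.0323 = 0.9814
MRP = 6.78% − 1.08% = 5.70%
E(R) = R_f + β × MRP = 1.08% + 0.9814 × 5.70% = 6.67%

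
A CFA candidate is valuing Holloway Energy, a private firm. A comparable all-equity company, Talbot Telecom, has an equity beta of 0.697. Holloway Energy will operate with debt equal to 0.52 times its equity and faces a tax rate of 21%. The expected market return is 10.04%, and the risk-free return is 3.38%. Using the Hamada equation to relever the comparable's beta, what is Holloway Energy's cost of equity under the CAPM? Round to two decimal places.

β_L = β_U × [1 + (1 − t)(D/E)] = 0.697 × [1 + (1 − 0.21) × 0.52]
    = 0.697 × [1 + 0.79 × 0.52] = 0.697 × 1.4108 = 0.9833
MRP = 10.04% − 3.38% = 6.66%
E(R) = R_f + β_L × MRP = 3.38% + 0.9833 × 6.66% = 9.93%

9.93%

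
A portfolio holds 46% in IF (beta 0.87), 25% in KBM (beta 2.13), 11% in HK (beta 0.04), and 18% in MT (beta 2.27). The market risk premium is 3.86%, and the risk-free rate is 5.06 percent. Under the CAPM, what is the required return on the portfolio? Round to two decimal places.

10.25%

β_P = Σ w_i β_i = 0.46×0.87 + 0.25×2.13 + 0.11×0.04 + 0.18×2.27 = 1.3457
E(R_P) = R_f + β_P × MRP = 5.06% + 1.3457 × 3.86% = 10.25%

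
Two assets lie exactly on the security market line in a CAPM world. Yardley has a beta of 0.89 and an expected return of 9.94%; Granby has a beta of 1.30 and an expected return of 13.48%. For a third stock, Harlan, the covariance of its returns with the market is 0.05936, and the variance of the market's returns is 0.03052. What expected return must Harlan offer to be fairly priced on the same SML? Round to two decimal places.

MRP = (13.48% − 9.94%) / (1.30 − 0.89) = 8.6341%
R_f = 9.94% − 0.89 × 8.6341% = 2.2557%
β_Harlan = Cov / Var(R_m) = 0.05936 / 0.03052 = 1.9450
E(R_Harlan) = R_f + β × MRP = 2.2557% + 1.9450 × 8.6341% = 19.05%

19.05%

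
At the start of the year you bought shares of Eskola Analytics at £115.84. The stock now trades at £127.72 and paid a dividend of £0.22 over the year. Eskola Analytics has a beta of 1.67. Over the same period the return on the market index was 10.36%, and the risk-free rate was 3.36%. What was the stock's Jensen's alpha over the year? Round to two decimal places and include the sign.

-4.60%

Realised HPR = (P1 + D1 − P0) / P0 = (127.72 + 0.22 − 115.84) / 115.84 = 12.10 / 115.84 = 10.4454%
MRP = 10.36% − 3.36% = 7.00%
CAPM required = R_f + β·MRP = 3.36% + 1.67 × 7.00% = 15.0500%
α = realised − required = 10.4454% − 15.0500% = -4.60%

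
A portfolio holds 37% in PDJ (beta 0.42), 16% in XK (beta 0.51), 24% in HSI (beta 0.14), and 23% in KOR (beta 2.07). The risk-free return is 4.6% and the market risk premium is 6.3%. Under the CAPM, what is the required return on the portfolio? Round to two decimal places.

9.30%

β_P = Σ w_i β_i = 0.37×0.42 + 0.16×0.51 + 0.24×0.14 + 0.23×2.07 = 0.7467
E(R_P) = R_f + β_P × MRP = 4.6% + 0.7467 × 6.3% = 9.30%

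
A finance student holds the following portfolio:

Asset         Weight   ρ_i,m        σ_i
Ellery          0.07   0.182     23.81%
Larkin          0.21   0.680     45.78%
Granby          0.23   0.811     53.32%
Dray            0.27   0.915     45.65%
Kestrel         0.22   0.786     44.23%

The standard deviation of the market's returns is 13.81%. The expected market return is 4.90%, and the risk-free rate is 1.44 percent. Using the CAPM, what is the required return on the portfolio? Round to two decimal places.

10.39%

β_Ellery = 0.182 × 23.81% / 13.81% = 0.3138
β_Larkin = 0.680 × 45.78% / 13.81% = 2.2542
β_Granby = 0.811 × 53.32% / 13.81% = 3.1312
β_Dray = 0.915 × 45.65% / 13.81% = 3.0246
β_Kestrel = 0.786 × 44.23% / 13.81% = 2.5174
β_P = Σ w_i β_i = 0.07×0.3138 + 0.21×2.2542 + 0.23×3.1312 + 0.27×3.0246 + 0.22×2.5174 = 2.5860
MRP = 4.90% − 1.44% = 3.46%
E(R_P) = R_f + β_P × MRP = 1.44% + 2.5860 × 3.46% = 10.39%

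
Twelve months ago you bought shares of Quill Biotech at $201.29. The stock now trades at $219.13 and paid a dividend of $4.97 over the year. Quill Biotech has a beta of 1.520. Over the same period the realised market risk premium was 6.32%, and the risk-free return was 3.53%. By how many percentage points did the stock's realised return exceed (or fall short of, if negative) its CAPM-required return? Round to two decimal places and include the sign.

Realised HPR = (P1 + D1 − P0) / P0 = (219.13 + 4.97 − 201.29) / 201.29 = 22.81 / 201.29 = 11.3319%
CAPM required = R_f + β·MRP = 3.53% + 1.520 × 6.32% = 13.13640%
α = realised − required = 11.3319% − 13.13640% = -1.80%

-1.80%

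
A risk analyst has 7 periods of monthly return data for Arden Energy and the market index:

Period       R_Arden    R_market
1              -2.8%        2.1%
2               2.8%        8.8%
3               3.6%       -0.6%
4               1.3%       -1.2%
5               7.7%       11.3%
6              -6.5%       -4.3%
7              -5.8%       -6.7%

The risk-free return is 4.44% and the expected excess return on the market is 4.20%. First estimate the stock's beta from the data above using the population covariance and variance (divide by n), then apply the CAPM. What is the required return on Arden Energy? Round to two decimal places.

Mean R_i = (-2.8 + 2.8 + 3.6 + 1.3 + 7.7 − 6.5 − 5.8) / 7 = 0.0429%
Mean R_m = (2.1 + 8.8 − 0.6 − 1.2 + 11.3 − 4.3 − 6.7) / 7 = 1.3429%
Σ(R_i − R̄_i)(R_m − R̄_m) = 168.4571  ⇒  Cov = 168.4571 / 7 = 24.0653
Σ(R_m − R̄_m)² = 262.0971  ⇒  Var(R_m) = 262.0971 / 7 = 37.4424
β = Cov / Var(R_m) = 24.0653 / 37.4424 = 0.6427
E(R) = R_f + β × MRP = 4.44% + 0.6427 × 4.20% = 7.14%

7.14%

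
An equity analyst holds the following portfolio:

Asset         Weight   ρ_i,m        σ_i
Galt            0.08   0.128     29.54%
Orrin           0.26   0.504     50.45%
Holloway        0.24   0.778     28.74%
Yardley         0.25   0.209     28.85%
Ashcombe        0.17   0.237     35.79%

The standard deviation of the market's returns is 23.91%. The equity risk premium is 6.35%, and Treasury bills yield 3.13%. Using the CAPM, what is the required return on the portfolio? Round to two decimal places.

7.17%

β_Galt = 0.128 × 29.54% / 23.91% = 0.1581
β_Orrin = 0.504 × 50.45% / 23.91% = 1.0634
β_Holloway = 0.778 × 28.74% / 23.91% = 0.9352
β_Yardley = 0.209 × 28.85% / 23.91% = 0.2522
β_Ashcombe = 0.237 × 35.79% / 23.91% = 0.3548
β_P = Σ w_i β_i = 0.08×0.1581 + 0.26×1.0634 + 0.24×0.9352 + 0.25×0.2522 + 0.17×0.3548 = 0.6369
E(R_P) = R_f + β_P × MRP = 3.13% + 0.6369 × 6.35% = 7.17%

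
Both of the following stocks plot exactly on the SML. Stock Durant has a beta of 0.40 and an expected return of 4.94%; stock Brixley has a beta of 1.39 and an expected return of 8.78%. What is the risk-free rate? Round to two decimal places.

Both satisfy E(R) = R_f + β·MRP, so the slope of the SML is
MRP = (8.78% − 4.94%) / (1.39 − 0.40) = 3.84% / 0.99 = 3.8788%
R_f = E(R_Durant) − β_Durant·MRP = 4.94% − 0.40 × 3.8788% = 3.3885%

3.39%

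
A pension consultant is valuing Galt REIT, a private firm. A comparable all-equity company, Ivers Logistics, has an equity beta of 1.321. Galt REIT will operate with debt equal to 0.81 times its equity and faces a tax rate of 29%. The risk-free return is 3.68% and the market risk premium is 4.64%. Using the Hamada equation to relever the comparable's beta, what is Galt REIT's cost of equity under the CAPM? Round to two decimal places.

13.33%

β_L = β_U × [1 + (1 − t)(D/E)] = 1.321 × [1 + (1 − 0.29) × 0.81]
    = 1.321 × [1 + 0.71 × 0.81] = 1.321 × 1.5751 = 2.0807
E(R) = R_f + β_L × MRP = 3.68% + 2.0807 × 4.64% = 13.33%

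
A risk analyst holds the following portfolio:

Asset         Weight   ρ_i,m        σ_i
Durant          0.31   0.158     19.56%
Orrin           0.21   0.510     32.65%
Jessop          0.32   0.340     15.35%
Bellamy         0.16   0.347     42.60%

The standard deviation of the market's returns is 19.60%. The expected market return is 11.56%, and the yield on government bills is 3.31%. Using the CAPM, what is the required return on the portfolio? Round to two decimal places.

6.88%

β_Durant = 0.158 × 19.56% / 19.60% = 0.1577
β_Orrin = 0.510 × 32.65% / 19.60% = 0.8496
β_Jessop = 0.340 × 15.35% / 19.60% = 0.2663
β_Bellamy = 0.347 × 42.60% / 19.60% = 0.7542
β_P = Σ w_i β_i = 0.31×0.1577 + 0.21×0.8496 + 0.32×0.2663 + 0.16×0.7542 = 0.4332
MRP = 11.56% − 3.31% = 8.25%
E(R_P) = R_f + β_P × MRP = 3.31% + 0.4332 × 8.25% = 6.88%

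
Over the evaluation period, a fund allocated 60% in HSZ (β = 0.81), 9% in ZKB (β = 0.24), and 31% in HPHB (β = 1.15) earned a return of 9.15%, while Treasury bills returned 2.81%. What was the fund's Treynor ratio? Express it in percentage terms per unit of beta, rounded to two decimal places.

7.34%

β_P = 0.60×0.81 + 0.09×0.24 + 0.31×1.15 = 0.8641
Treynor = (R_P − R_f) / β_P = (9.15% − 2.81%) / 0.8641 = 6.34% / 0.8641 = 7.34%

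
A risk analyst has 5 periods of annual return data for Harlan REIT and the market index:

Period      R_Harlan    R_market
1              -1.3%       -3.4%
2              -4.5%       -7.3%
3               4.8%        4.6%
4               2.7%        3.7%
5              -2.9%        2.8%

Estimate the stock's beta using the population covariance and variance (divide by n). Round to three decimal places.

0.570

Mean R_i = (-1.3 − 4.5 + 4.8 + 2.7 − 2.9) / 5 = -0.2400%
Mean R_m = (-3.4 − 7.3 + 4.6 + 3.7 + 2.8) / 5 = 0.0800%
Σ(R_i − R̄_i)(R_m − R̄_m) = 61.3160  ⇒  Cov = 61.3160 / 5 = 12.2632
Σ(R_m − R̄_m)² = 107.5080  ⇒  Var(R_m) = 107.5080 / 5 = 21.5016
β = Cov / Var(R_m) = 12.2632 / 21.5016 = 0.5703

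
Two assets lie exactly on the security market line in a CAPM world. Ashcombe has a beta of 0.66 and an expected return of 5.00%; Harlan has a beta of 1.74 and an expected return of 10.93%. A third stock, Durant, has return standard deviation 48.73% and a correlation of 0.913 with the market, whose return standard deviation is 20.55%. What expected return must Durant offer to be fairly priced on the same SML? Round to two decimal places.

MRP = (10.93% − 5.00%) / (1.74 − 0.66) = 5.4907%
R_f = 5.00% − 0.66 × 5.4907% = 1.3761%
β_Durant = ρ·σ_i/σ_m = 0.913 × 48.73 / 20.55 = 2.1650
E(R_Durant) = R_f + β × MRP = 1.3761% + 2.1650 × 5.4907% = 13.26%

13.26%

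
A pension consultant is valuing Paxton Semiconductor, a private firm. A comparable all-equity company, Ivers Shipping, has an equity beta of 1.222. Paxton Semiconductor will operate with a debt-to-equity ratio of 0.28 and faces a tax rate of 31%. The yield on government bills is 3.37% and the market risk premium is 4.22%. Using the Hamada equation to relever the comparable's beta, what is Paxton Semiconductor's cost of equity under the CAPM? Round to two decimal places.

9.52%

β_L = β_U × [1 + (1 − t)(D/E)] = 1.222 × [1 + (1 − 0.31) × 0.28]
    = 1.222 × [1 + 0.69 × 0.28] = 1.222 × 1.1932 = 1.4581
E(R) = R_f + β_L × MRP = 3.37% + 1.4581 × 4.22% = 9.52%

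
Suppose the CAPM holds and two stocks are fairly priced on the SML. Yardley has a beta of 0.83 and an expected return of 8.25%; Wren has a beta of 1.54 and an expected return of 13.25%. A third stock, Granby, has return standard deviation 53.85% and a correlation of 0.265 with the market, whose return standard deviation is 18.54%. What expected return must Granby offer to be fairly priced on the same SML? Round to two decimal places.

7.83%

MRP = (13.25% − 8.25%) / (1.54 − 0.83) = 7.0423%
R_f = 8.25% − 0.83 × 7.0423% = 2.4049%
β_Granby = ρ·σ_i/σ_m = 0.265 × 53.85 / 18.54 = 0.7697
E(R_Granby) = R_f + β × MRP = 2.4049% + 0.7697 × 7.0423% = 7.83%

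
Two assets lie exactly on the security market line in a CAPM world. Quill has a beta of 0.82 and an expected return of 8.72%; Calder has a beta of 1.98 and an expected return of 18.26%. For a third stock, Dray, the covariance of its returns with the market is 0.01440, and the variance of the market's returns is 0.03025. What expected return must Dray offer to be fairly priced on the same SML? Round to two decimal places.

MRP = (18.26% − 8.72%) / (1.98 − 0.82) = 8.2241%
R_f = 8.72% − 0.82 × 8.2241% = 1.9762%
β_Dray = Cov / Var(R_m) = 0.01440 / 0.03025 = 0.4760
E(R_Dray) = R_f + β × MRP = 1.9762% + 0.4760 × 8.2241% = 5.89%

5.89%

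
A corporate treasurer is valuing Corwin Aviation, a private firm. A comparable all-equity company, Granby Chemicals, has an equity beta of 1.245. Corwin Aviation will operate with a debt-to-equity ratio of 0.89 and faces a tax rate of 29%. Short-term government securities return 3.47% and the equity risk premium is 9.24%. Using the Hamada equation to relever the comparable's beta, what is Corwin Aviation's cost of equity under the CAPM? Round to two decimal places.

22.24%

β_L = β_U × [1 + (1 − t)(D/E)] = 1.245 × [1 + (1 − 0.29) × 0.89]
    = 1.245 × [1 + 0.71 × 0.89] = 1.245 × 1.6319 = 2.0317
E(R) = R_f + β_L × MRP = 3.47% + 2.0317 × 9.24% = 22.24%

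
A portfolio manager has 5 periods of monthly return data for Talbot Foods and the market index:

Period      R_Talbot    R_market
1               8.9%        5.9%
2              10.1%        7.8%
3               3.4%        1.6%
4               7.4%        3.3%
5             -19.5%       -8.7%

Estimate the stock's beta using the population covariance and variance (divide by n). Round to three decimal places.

Mean R_i = (8.9 + 10.1 + 3.4 + 7.4 − 19.5) / 5 = 2.0600%
Mean R_m = (5.9 + 7.8 + 1.6 + 3.3 − 8.7) / 5 = 1.9800%
Σ(R_i − R̄_i)(R_m − R̄_m) = 310.4060  ⇒  Cov = 310.4060 / 5 = 62.0812
Σ(R_m − R̄_m)² = 165.1880  ⇒  Var(R_m) = 165.1880 / 5 = 33.0376
β = Cov / Var(R_m) = 62.0812 / 33.0376 = 1.8791

1.879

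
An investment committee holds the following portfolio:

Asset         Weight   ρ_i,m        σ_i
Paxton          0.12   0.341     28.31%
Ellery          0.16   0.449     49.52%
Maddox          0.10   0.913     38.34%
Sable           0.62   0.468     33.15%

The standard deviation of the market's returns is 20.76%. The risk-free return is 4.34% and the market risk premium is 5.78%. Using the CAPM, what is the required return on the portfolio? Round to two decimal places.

β_Paxton = 0.341 × 28.31% / 20.76% = 0.4650
β_Ellery = 0.449 × 49.52% / 20.76% = 1.0710
β_Maddox = 0.913 × 38.34% / 20.76% = 1.6861
β_Sable = 0.468 × 33.15% / 20.76% = 0.7473
β_P = Σ w_i β_i = 0.12×0.4650 + 0.16×1.0710 + 0.10×1.6861 + 0.62×0.7473 = 0.8591
E(R_P) = R_f + β_P × MRP = 4.34% + 0.8591 × 5.78% = 9.31%

9.31%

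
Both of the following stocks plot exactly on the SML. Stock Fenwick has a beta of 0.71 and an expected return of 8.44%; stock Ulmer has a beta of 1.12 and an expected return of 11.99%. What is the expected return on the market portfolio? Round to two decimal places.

10.95%

Both satisfy E(R) = R_f + β·MRP, so the slope of the SML is
MRP = (11.99% − 8.44%) / (1.12 − 0.71) = 3.55% / 0.41 = 8.6585%
R_f = E(R_Fenwick) − β_Fenwick·MRP = 8.44% − 0.71 × 8.6585% = 2.2925%
E(R_m) = R_f + MRP = 2.2925% + 8.6585% = 10.95%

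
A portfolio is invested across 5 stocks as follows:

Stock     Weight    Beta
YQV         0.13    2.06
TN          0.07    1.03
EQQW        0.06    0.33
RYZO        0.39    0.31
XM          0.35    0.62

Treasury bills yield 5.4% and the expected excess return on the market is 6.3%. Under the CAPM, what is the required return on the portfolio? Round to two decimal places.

β_P = Σ w_i β_i = 0.13×2.06 + 0.07×1.03 + 0.06×0.33 + 0.39×0.31 + 0.35×0.62 = 0.6976
E(R_P) = R_f + β_P × MRP = 5.4% + 0.6976 × 6.3% = 9.79%

9.79%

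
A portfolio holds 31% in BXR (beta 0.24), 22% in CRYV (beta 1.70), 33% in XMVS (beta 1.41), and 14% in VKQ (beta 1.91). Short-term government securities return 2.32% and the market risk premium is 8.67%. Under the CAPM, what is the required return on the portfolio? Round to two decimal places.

12.56%

β_P = Σ w_i β_i = 0.31×0.24 + 0.22×1.70 + 0.33×1.41 + 0.14×1.91 = 1.1811
E(R_P) = R_f + β_P × MRP = 2.32% + 1.1811 × 8.67% = 12.56%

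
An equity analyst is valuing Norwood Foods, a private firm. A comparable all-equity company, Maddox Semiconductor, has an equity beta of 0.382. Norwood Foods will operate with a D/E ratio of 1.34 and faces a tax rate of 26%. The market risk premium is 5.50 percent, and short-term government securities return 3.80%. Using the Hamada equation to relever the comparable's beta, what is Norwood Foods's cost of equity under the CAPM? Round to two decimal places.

β_L = β_U × [1 + (1 − t)(D/E)] = 0.382 × [1 + (1 − 0.26) × 1.34]
    = 0.382 × [1 + 0.74 × 1.34] = 0.382 × 1.9916 = 0.7608
E(R) = R_f + β_L × MRP = 3.80% + 0.7608 × 5.50% = 7.98%

7.98%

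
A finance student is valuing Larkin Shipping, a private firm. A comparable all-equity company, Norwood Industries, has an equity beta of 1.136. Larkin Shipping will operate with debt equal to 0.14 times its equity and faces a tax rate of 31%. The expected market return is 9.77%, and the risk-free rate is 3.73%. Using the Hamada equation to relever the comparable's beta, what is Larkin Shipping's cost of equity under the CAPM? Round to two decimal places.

11.25%

β_L = β_U × [1 + (1 − t)(D/E)] = 1.136 × [1 + (1 − 0.31) × 0.14]
    = 1.136 × [1 + 0.69 × 0.14] = 1.136 × 1.0966 = 1.2457
MRP = 9.77% − 3.73% = 6.04%
E(R) = R_f + β_L × MRP = 3.73% + 1.2457 × 6.04% = 11.25%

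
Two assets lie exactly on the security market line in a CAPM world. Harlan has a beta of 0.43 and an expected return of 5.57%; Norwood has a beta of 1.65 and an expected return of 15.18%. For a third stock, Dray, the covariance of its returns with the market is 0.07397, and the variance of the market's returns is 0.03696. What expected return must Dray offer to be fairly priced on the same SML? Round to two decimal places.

MRP = (15.18% − 5.57%) / (1.65 − 0.43) = 7.8770%
R_f = 5.57% − 0.43 × 7.8770% = 2.1829%
β_Dray = Cov / Var(R_m) = 0.07397 / 0.03696 = 2.0014
E(R_Dray) = R_f + β × MRP = 2.1829% + 2.0014 × 7.8770% = 17.95%

17.95%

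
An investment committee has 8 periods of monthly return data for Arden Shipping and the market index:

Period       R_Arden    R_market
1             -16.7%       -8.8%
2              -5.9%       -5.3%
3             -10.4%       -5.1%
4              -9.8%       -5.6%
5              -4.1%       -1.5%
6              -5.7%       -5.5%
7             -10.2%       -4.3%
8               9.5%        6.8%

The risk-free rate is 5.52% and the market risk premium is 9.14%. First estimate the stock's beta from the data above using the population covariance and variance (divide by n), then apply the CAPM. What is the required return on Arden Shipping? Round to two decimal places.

Mean R_i = (-16.7 − 5.9 − 10.4 − 9.8 − 4.1 − 5.7 − 10.2 + 9.5) / 8 = -6.6625%
Mean R_m = (-8.8 − 5.3 − 5.1 − 5.6 − 1.5 − 5.5 − 4.3 + 6.8) / 8 = -3.6625%
Σ(R_i − R̄_i)(R_m − R̄_m) = 236.8988  ⇒  Cov = 236.8988 / 8 = 29.6124
Σ(R_m − R̄_m)² = 152.8188  ⇒  Var(R_m) = 152.8188 / 8 = 19.1024
β = Cov / Var(R_m) = 29.6124 / 19.1024 = 1.5502
E(R) = R_f + β × MRP = 5.52% + 1.5502 × 9.14% = 19.69%

19.69%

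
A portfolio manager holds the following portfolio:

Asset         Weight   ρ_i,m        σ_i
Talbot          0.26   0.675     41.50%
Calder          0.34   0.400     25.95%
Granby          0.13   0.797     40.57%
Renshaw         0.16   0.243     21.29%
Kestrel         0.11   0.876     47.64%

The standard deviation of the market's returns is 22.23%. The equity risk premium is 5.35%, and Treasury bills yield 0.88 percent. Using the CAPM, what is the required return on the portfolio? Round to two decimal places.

5.80%

β_Talbot = 0.675 × 41.50% / 22.23% = 1.2601
β_Calder = 0.400 × 25.95% / 22.23% = 0.4669
β_Granby = 0.797 × 40.57% / 22.23% = 1.4545
β_Renshaw = 0.243 × 21.29% / 22.23% = 0.2327
β_Kestrel = 0.876 × 47.64% / 22.23% = 1.8773
β_P = Σ w_i β_i = 0.26×1.2601 + 0.34×0.4669 + 0.13×1.4545 + 0.16×0.2327 + 0.11×1.8773 = 0.9192
E(R_P) = R_f + β_P × MRP = 0.88% + 0.9192 × 5.35% = 5.80%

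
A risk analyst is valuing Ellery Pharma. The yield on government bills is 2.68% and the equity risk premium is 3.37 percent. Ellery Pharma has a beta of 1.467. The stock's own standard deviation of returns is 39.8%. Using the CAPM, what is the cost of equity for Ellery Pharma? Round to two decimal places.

7.62%

E(R) = R_f + β × MRP = 2.68% + 1.467 × 3.37% = 7.62%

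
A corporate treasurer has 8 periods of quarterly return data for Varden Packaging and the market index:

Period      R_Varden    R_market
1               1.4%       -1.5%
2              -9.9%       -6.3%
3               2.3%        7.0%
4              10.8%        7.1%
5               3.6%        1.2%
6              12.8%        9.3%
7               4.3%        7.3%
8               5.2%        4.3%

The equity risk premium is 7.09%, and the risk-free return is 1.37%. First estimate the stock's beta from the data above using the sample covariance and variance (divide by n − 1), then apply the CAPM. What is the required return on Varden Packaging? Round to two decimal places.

Mean R_i = (1.4 − 9.9 + 2.3 + 10.8 + 3.6 + 12.8 + 4.3 + 5.2) / 8 = 3.8125%
Mean R_m = (-1.5 − 6.3 + 7.0 + 7.1 + 1.2 + 9.3 + 7.3 + 4.3) / 8 = 3.5500%
Σ(R_i − R̄_i)(R_m − R̄_m) = 221.8850  ⇒  Cov = 221.8850 / 7 = 31.6979
Σ(R_m − R̄_m)² = 200.2400  ⇒  Var(R_m) = 200.2400 / 7 = 28.6057
β = Cov / Var(R_m) = 31.6979 / 28.6057 = 1.1081
E(R) = R_f + β × MRP = 1.37% + 1.1081 × 7.09% = 9.23%

9.23%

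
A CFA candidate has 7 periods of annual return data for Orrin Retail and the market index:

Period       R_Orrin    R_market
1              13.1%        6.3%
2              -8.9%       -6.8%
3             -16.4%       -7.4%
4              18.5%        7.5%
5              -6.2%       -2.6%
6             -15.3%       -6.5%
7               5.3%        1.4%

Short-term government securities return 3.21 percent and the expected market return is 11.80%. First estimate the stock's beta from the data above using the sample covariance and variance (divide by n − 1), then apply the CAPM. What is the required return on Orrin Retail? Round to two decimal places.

21.74%

Mean R_i = (13.1 − 8.9 − 16.4 + 18.5 − 6.2 − 15.3 + 5.3) / 7 = -1.4143%
Mean R_m = (6.3 − 6.8 − 7.4 + 7.5 − 2.6 − 6.5 + 1.4) / 7 = -1.1571%
Σ(R_i − R̄_i)(R_m − R̄_m) = 514.6943  ⇒  Cov = 514.6943 / 6 = 85.7824
Σ(R_m − R̄_m)² = 238.5371  ⇒  Var(R_m) = 238.5371 / 6 = 39.7562
β = Cov / Var(R_m) = 85.7824 / 39.7562 = 2.1577
MRP = 11.80% − 3.21% = 8.59%
E(R) = R_f + β × MRP = 3.21% + 2.1577 × 8.59% = 21.74%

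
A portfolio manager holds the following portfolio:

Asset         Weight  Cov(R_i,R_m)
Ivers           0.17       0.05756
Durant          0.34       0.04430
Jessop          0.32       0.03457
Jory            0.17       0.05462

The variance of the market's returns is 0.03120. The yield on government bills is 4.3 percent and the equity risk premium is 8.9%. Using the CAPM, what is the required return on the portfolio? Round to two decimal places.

17.19%

β_Ivers = 0.05756 / 0.03120 = 1.8449
β_Durant = 0.04430 / 0.03120 = 1.4199
β_Jessop = 0.03457 / 0.03120 = 1.1080
β_Jory = 0.05462 / 0.03120 = 1.7506
β_P = Σ w_i β_i = 0.17×1.8449 + 0.34×1.4199 + 0.32×1.1080 + 0.17×1.7506 = 1.4486
E(R_P) = R_f + β_P × MRP = 4.3% + 1.4486 × 8.9% = 17.19%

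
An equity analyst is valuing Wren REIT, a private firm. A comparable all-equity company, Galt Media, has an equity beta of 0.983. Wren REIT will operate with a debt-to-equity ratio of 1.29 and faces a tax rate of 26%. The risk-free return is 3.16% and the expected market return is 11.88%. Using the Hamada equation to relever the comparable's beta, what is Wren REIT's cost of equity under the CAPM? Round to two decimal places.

β_L = β_U × [1 + (1 − t)(D/E)] = 0.983 × [1 + (1 − 0.26) × 1.29]
    = 0.983 × [1 + 0.74 × 1.29] = 0.983 × 1.9546 = 1.9214
MRP = 11.88% − 3.16% = 8.72%
E(R) = R_f + β_L × MRP = 3.16% + 1.9214 × 8.72% = 19.91%

19.91%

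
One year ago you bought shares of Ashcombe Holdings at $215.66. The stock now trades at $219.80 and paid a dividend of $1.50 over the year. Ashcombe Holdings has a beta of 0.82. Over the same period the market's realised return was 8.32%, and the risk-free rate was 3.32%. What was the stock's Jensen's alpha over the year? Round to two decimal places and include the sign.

-4.80%

Realised HPR = (P1 + D1 − P0) / P0 = (219.80 + 1.50 − 215.66) / 215.66 = 5.64 / 215.66 = 2.6152%
MRP = 8.32% − 3.32% = 5.00%
CAPM required = R_f + β·MRP = 3.32% + 0.82 × 5.00% = 7.4200%
α = realised − required = 2.6152% − 7.4200% = -4.80%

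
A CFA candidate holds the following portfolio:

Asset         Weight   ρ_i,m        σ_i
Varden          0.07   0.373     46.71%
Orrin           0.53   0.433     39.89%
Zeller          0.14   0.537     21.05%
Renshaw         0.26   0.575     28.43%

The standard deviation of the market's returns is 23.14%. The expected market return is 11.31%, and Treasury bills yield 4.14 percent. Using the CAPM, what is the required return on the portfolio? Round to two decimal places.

9.16%

β_Varden = 0.373 × 46.71% / 23.14% = 0.7529
β_Orrin = 0.433 × 39.89% / 23.14% = 0.7464
β_Zeller = 0.537 × 21.05% / 23.14% = 0.4885
β_Renshaw = 0.575 × 28.43% / 23.14% = 0.7064
β_P = Σ w_i β_i = 0.07×0.7529 + 0.53×0.7464 + 0.14×0.4885 + 0.26×0.7064 = 0.7003
MRP = 11.31% − 4.14% = 7.17%
E(R_P) = R_f + β_P × MRP = 4.14% + 0.7003 × 7.17% = 9.16%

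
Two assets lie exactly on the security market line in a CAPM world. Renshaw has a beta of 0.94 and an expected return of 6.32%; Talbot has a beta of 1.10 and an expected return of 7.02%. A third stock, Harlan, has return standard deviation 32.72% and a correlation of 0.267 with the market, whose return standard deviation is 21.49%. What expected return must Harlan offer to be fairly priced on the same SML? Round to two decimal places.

3.99%

MRP = (7.02% − 6.32%) / (1.10 − 0.94) = 4.3750%
R_f = 6.32% − 0.94 × 4.3750% = 2.2075%
β_Harlan = ρ·σ_i/σ_m = 0.267 × 32.72 / 21.49 = 0.4065
E(R_Harlan) = R_f + β × MRP = 2.2075% + 0.4065 × 4.3750% = 3.99%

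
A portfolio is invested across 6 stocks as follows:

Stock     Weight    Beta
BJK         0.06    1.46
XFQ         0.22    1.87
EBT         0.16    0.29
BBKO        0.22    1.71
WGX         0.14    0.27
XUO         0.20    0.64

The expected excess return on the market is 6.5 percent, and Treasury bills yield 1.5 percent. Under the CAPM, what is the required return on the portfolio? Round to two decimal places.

β_P = Σ w_i β_i = 0.06×1.46 + 0.22×1.87 + 0.16×0.29 + 0.22×1.71 + 0.14×0.27 + 0.20×0.64 = 1.0874
E(R_P) = R_f + β_P × MRP = 1.5% + 1.0874 × 6.5% = 8.57%

8.57%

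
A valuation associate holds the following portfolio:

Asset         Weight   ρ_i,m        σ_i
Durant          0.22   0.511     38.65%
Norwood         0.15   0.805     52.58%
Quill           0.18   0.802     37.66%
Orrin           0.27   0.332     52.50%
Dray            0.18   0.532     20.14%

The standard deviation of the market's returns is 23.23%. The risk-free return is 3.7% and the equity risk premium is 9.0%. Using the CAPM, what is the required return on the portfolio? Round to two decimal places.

β_Durant = 0.511 × 38.65% / 23.23% = 0.8502
β_Norwood = 0.805 × 52.58% / 23.23% = 1.8221
β_Quill = 0.802 × 37.66% / 23.23% = 1.3002
β_Orrin = 0.332 × 52.50% / 23.23% = 0.7503
β_Dray = 0.532 × 20.14% / 23.23% = 0.4612
β_P = Σ w_i β_i = 0.22×0.8502 + 0.15×1.8221 + 0.18×1.3002 + 0.27×0.7503 + 0.18×0.4612 = 0.9800
E(R_P) = R_f + β_P × MRP = 3.7% + 0.9800 × 9.0% = 12.52%

12.52%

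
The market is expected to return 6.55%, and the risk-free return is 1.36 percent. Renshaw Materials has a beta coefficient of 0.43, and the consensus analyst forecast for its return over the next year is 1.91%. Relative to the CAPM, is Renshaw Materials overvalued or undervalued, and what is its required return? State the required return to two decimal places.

MRP = 6.55% − 1.36% = 5.19%
Required return = R_f + β·MRP = 1.36% + 0.43 × 5.19% = 3.59%
Forecast 1.91% < required 3.59% → the stock plots below the SML → overvalued.

Overvalued; required return 3.59%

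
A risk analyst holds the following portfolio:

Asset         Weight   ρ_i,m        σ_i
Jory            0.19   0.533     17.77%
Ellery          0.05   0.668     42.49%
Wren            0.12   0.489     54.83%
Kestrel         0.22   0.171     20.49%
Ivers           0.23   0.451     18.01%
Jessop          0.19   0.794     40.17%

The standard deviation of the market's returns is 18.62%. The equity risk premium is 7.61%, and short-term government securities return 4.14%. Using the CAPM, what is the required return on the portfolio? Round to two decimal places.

10.33%

β_Jory = 0.533 × 17.77% / 18.62% = 0.5087
β_Ellery = 0.668 × 42.49% / 18.62% = 1.5243
β_Wren = 0.489 × 54.83% / 18.62% = 1.4400
β_Kestrel = 0.171 × 20.49% / 18.62% = 0.1882
β_Ivers = 0.451 × 18.01% / 18.62% = 0.4362
β_Jessop = 0.794 × 40.17% / 18.62% = 1.7129
β_P = Σ w_i β_i = 0.19×0.5087 + 0.05×1.5243 + 0.12×1.4400 + 0.22×0.1882 + 0.23×0.4362 + 0.19×1.7129 = 0.8128
E(R_P) = R_f + β_P × MRP = 4.14% + 0.8128 × 7.61% = 10.33%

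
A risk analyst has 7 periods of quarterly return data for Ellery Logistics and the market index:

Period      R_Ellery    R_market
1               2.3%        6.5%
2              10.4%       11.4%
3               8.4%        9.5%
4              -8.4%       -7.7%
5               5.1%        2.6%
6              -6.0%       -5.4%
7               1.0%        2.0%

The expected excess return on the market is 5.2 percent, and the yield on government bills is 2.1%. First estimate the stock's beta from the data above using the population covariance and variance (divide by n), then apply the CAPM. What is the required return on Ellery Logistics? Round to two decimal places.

6.97%

Mean R_i = (2.3 + 10.4 + 8.4 − 8.4 + 5.1 − 6.0 + 1.0) / 7 = 1.8286%
Mean R_m = (6.5 + 11.4 + 9.5 − 7.7 + 2.6 − 5.4 + 2.0) / 7 = 2.7000%
Σ(R_i − R̄_i)(R_m − R̄_m) = 291.0900  ⇒  Cov = 291.0900 / 7 = 41.5843
Σ(R_m − R̄_m)² = 310.6400  ⇒  Var(R_m) = 310.6400 / 7 = 44.3771
β = Cov / Var(R_m) = 41.5843 / 44.3771 = 0.9371
E(R) = R_f + β × MRP = 2.1% + 0.9371 × 5.2% = 6.97%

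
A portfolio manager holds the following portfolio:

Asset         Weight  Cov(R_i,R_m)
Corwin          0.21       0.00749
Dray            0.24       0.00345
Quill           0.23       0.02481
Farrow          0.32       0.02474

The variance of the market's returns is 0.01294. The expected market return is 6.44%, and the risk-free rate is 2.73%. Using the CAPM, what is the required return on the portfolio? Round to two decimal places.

β_Corwin = 0.00749 / 0.01294 = 0.5788
β_Dray = 0.00345 / 0.01294 = 0.2666
β_Quill = 0.02481 / 0.01294 = 1.9173
β_Farrow = 0.02474 / 0.01294 = 1.9119
β_P = Σ w_i β_i = 0.21×0.5788 + 0.24×0.2666 + 0.23×1.9173 + 0.32×1.9119 = 1.2383
MRP = 6.44% − 2.73% = 3.71%
E(R_P) = R_f + β_P × MRP = 2.73% + 1.2383 × 3.71% = 7.32%

7.32%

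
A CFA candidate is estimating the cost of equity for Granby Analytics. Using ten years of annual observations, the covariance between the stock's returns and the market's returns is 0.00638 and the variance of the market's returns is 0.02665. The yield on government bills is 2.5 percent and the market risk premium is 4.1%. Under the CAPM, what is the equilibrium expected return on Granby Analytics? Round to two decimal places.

β = Cov(R_i, R_m) / Var(R_m) = 0.00638 / 0.02665 = 0.2394
E(R) = R_f + β × MRP = 2.5% + 0.2394 × 4.1% = 3.48%

3.48%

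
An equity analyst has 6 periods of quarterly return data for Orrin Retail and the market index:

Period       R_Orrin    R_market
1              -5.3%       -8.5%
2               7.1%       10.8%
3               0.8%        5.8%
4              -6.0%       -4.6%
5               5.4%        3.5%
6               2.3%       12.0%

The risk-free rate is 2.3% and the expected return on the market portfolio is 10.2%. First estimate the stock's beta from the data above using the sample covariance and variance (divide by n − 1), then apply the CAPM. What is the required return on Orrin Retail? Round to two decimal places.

6.64%

Mean R_i = (-5.3 + 7.1 + 0.8 − 6.0 + 5.4 + 2.3) / 6 = 0.7167%
Mean R_m = (-8.5 + 10.8 + 5.8 − 4.6 + 3.5 + 12.0) / 6 = 3.1667%
Σ(R_i − R̄_i)(R_m − R̄_m) = 186.8533  ⇒  Cov = 186.8533 / 5 = 37.3707
Σ(R_m − R̄_m)² = 339.7733  ⇒  Var(R_m) = 339.7733 / 5 = 67.9547
β = Cov / Var(R_m) = 37.3707 / 67.9547 = 0.5499
MRP = 10.2% − 2.3% = 7.90%
E(R) = R_f + β × MRP = 2.3% + 0.5499 × 7.9% = 6.64%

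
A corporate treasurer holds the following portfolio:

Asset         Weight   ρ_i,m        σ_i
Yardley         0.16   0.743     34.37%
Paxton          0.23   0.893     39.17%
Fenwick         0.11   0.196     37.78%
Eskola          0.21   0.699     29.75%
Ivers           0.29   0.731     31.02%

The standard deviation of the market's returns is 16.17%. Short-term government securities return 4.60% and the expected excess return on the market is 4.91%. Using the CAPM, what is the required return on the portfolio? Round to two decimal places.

11.85%

β_Yardley = 0.743 × 34.37% / 16.17% = 1.5793
β_Paxton = 0.893 × 39.17% / 16.17% = 2.1632
β_Fenwick = 0.196 × 37.78% / 16.17% = 0.4579
β_Eskola = 0.699 × 29.75% / 16.17% = 1.2860
β_Ivers = 0.731 × 31.02% / 16.17% = 1.4023
β_P = Σ w_i β_i = 0.16×1.5793 + 0.23×2.1632 + 0.11×0.4579 + 0.21×1.2860 + 0.29×1.4023 = 1.4773
E(R_P) = R_f + β_P × MRP = 4.60% + 1.4773 × 4.91% = 11.85%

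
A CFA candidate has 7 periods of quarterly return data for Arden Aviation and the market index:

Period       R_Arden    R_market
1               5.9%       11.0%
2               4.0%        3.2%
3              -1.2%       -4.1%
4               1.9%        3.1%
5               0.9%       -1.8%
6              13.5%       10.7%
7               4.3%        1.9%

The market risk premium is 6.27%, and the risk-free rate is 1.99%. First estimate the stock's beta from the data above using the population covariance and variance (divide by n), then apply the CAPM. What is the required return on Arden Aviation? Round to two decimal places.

Mean R_i = (5.9 + 4.0 − 1.2 + 1.9 + 0.9 + 13.5 + 4.3) / 7 = 4.1857%
Mean R_m = (11.0 + 3.2 − 4.1 + 3.1 − 1.8 + 10.7 + 1.9) / 7 = 3.4286%
Σ(R_i − R̄_i)(R_m − R̄_m) = 139.0529  ⇒  Cov = 139.0529 / 7 = 19.8647
Σ(R_m − R̄_m)² = 196.7143  ⇒  Var(R_m) = 196.7143 / 7 = 28.1020
β = Cov / Var(R_m) = 19.8647 / 28.1020 = 0.7069
E(R) = R_f + β × MRP = 1.99% + 0.7069 × 6.27% = 6.42%

6.42%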